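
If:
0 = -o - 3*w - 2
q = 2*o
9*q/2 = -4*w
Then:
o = 8/23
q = 16/23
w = -18/23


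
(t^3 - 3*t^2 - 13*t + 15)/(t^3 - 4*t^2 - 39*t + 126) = (t^3 - 3*t^2 - 13*t + 15)/(t^3 - 4*t^2 - 39*t + 126)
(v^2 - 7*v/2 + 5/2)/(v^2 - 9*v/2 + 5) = (v - 1)/(v - 2)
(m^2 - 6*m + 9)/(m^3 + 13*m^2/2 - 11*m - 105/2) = 2*(m - 3)/(2*m^2 + 19*m + 35)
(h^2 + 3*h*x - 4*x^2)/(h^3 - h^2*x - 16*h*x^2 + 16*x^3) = 1/(h - 4*x)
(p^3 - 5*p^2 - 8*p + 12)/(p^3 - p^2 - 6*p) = (p^2 - 7*p + 6)/(p*(p - 3))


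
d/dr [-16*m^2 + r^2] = 2*r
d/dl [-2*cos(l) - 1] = 2*sin(l)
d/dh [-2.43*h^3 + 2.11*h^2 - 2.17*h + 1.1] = -7.29*h^2 + 4.22*h - 2.17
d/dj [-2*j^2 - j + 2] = -4*j - 1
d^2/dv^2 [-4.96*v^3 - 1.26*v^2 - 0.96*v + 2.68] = -29.76*v - 2.52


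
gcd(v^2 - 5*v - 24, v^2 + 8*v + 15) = v + 3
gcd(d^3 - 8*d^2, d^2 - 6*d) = d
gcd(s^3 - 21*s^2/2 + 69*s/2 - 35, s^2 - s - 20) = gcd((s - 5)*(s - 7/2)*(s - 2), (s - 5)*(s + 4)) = s - 5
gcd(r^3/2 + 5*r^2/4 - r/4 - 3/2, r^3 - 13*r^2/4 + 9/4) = r - 1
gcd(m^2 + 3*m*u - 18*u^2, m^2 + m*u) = 1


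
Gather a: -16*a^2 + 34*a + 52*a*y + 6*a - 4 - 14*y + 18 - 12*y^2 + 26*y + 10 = -16*a^2 + a*(52*y + 40) - 12*y^2 + 12*y + 24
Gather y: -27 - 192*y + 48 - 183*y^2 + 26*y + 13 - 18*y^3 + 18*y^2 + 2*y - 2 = -18*y^3 - 165*y^2 - 164*y + 32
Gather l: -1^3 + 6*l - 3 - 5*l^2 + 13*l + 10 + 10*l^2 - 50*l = 5*l^2 - 31*l + 6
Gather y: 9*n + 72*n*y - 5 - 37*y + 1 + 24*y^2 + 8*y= 9*n + 24*y^2 + y*(72*n - 29) - 4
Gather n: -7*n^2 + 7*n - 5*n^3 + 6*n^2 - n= -5*n^3 - n^2 + 6*n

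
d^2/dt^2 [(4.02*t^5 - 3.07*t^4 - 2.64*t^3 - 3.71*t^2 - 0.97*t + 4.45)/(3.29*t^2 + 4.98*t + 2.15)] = (261.077292*t^7 + 987.37177*t^6 + 1406.412792*t^5 + 704.146962*t^4 - 147.304862*t^3 + 106.5678*t^2 + 405.40551*t + 144.24204)/(35.611289*t^6 + 161.712054*t^5 + 314.595393*t^4 + 334.862172*t^3 + 205.586655*t^2 + 69.06015*t + 9.938375)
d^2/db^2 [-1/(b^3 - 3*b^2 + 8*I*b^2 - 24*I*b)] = 2*(b*(3*b - 3 + 8*I)*(b^2 - 3*b + 8*I*b - 24*I) - (3*b^2 - 6*b + 16*I*b - 24*I)^2)/(b^3*(b^2 - 3*b + 8*I*b - 24*I)^3)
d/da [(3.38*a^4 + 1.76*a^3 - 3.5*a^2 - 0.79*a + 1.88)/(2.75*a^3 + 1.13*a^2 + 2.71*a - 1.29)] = (9.295*a^6 + 7.6388*a^5 + 39.0932*a^4 - 3.5566*a^3 - 30.9135*a^2 + 4.7812*a - 4.0757)/(7.5625*a^6 + 6.215*a^5 + 16.1819*a^4 - 0.970400000000001*a^3 + 4.4287*a^2 - 6.9918*a + 1.6641)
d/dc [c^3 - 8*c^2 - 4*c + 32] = 3*c^2 - 16*c - 4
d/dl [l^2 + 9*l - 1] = 2*l + 9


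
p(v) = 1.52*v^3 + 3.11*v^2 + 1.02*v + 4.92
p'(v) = 4.56*v^2 + 6.22*v + 1.02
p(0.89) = 9.36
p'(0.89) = 10.17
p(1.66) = 22.14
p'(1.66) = 23.91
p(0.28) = 5.48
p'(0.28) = 3.12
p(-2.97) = -10.50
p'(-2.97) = 22.77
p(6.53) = 567.43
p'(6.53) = 236.08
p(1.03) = 10.93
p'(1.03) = 12.26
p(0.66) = 7.38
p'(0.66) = 7.11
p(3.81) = 138.02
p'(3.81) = 90.91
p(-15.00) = -4440.63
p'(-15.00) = 933.72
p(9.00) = 1374.09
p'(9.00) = 426.36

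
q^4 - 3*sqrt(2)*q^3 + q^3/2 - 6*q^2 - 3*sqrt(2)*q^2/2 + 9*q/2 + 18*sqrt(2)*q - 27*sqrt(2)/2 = (q - 3/2)*(q - 1)*(q + 3)*(q - 3*sqrt(2))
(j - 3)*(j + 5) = j^2 + 2*j - 15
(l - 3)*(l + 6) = l^2 + 3*l - 18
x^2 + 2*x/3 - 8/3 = (x - 4/3)*(x + 2)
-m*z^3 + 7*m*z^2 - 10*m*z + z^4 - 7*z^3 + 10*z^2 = z*(-m + z)*(z - 5)*(z - 2)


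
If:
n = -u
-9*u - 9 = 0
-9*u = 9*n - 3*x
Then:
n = 1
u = -1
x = 0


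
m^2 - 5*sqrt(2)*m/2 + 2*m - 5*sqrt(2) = (m + 2)*(m - 5*sqrt(2)/2)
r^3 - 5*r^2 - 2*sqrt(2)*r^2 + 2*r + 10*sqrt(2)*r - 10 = (r - 5)*(r - sqrt(2))^2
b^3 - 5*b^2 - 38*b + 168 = (b - 7)*(b - 4)*(b + 6)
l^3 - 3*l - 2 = (l - 2)*(l + 1)^2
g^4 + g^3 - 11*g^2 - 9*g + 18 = (g - 3)*(g - 1)*(g + 2)*(g + 3)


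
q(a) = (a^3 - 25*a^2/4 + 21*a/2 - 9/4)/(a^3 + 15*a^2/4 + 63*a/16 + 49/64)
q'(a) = (-3*a^2 - 15*a/2 - 63/16)*(a^3 - 25*a^2/4 + 21*a/2 - 9/4)/(a^3 + 15*a^2/4 + 63*a/16 + 49/64)^2 + (3*a^2 - 25*a/2 + 21/2)/(a^3 + 15*a^2/4 + 63*a/16 + 49/64)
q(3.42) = 0.01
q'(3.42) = 0.03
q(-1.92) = 1088.37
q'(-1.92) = 12512.06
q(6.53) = 0.17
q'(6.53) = 0.06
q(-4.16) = 9.96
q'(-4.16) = 5.77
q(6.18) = 0.15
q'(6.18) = 0.06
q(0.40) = 0.34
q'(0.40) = 1.16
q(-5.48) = 5.66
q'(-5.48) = 1.80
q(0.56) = 0.43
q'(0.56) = 0.13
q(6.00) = 0.14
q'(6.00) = 0.06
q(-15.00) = 1.91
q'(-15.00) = 0.08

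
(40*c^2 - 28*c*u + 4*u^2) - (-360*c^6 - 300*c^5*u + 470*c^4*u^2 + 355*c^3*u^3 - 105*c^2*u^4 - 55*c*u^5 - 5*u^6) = 360*c^6 + 300*c^5*u - 470*c^4*u^2 - 355*c^3*u^3 + 105*c^2*u^4 + 40*c^2 + 55*c*u^5 - 28*c*u + 5*u^6 + 4*u^2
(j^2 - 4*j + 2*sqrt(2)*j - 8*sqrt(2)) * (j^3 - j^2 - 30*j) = j^5 - 5*j^4 + 2*sqrt(2)*j^4 - 26*j^3 - 10*sqrt(2)*j^3 - 52*sqrt(2)*j^2 + 120*j^2 + 240*sqrt(2)*j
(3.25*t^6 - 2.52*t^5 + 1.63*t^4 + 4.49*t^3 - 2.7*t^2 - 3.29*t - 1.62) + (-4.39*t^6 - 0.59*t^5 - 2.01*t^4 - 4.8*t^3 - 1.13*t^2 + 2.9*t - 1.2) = -1.14*t^6 - 3.11*t^5 - 0.38*t^4 - 0.31*t^3 - 3.83*t^2 - 0.39*t - 2.82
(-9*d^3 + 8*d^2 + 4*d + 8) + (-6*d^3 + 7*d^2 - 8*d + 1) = -15*d^3 + 15*d^2 - 4*d + 9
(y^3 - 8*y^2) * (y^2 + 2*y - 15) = y^5 - 6*y^4 - 31*y^3 + 120*y^2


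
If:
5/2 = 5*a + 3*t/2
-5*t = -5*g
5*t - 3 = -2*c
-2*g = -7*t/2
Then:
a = 1/2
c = 3/2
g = 0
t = 0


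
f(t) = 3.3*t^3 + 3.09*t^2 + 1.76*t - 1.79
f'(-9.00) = 748.04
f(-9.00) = -2173.04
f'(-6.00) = 321.08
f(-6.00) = -613.91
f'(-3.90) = 128.24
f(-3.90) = -157.41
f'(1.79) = 44.54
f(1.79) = 30.19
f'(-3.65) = 111.10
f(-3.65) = -127.52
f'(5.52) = 337.53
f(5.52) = 657.13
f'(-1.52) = 15.24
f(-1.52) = -8.92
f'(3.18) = 121.53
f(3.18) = 141.17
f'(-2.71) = 57.72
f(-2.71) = -49.54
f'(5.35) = 318.19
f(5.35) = 601.40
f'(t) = 9.9*t^2 + 6.18*t + 1.76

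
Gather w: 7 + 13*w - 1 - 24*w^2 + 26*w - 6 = -24*w^2 + 39*w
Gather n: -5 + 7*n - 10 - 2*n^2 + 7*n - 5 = -2*n^2 + 14*n - 20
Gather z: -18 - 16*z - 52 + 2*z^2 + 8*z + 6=2*z^2 - 8*z - 64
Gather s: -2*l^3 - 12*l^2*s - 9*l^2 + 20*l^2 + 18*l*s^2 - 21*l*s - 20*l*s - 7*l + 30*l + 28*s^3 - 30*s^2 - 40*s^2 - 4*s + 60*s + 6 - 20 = -2*l^3 + 11*l^2 + 23*l + 28*s^3 + s^2*(18*l - 70) + s*(-12*l^2 - 41*l + 56) - 14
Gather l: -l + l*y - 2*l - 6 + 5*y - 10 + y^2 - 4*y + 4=l*(y - 3) + y^2 + y - 12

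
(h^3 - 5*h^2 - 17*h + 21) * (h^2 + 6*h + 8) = h^5 + h^4 - 39*h^3 - 121*h^2 - 10*h + 168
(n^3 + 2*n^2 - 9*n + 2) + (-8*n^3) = -7*n^3 + 2*n^2 - 9*n + 2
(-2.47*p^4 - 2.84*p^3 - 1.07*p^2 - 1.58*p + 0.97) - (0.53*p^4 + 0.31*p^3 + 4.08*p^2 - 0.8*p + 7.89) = -3.0*p^4 - 3.15*p^3 - 5.15*p^2 - 0.78*p - 6.92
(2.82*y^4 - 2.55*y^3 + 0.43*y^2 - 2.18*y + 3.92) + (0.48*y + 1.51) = 2.82*y^4 - 2.55*y^3 + 0.43*y^2 - 1.7*y + 5.43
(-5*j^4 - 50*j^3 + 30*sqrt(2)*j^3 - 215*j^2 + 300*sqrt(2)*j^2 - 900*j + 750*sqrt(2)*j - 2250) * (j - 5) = -5*j^5 - 25*j^4 + 30*sqrt(2)*j^4 + 35*j^3 + 150*sqrt(2)*j^3 - 750*sqrt(2)*j^2 + 175*j^2 - 3750*sqrt(2)*j + 2250*j + 11250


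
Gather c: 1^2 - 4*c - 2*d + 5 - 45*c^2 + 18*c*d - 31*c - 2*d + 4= -45*c^2 + c*(18*d - 35) - 4*d + 10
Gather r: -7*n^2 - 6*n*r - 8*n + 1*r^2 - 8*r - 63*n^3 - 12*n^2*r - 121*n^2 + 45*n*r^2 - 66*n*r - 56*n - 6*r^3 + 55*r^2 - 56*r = -63*n^3 - 128*n^2 - 64*n - 6*r^3 + r^2*(45*n + 56) + r*(-12*n^2 - 72*n - 64)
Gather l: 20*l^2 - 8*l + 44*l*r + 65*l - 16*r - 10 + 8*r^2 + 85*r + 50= 20*l^2 + l*(44*r + 57) + 8*r^2 + 69*r + 40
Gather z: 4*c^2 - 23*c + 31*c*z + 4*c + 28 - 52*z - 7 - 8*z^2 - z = 4*c^2 - 19*c - 8*z^2 + z*(31*c - 53) + 21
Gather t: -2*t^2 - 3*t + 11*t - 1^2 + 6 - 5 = -2*t^2 + 8*t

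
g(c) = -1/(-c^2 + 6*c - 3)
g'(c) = -(2*c - 6)/(-c^2 + 6*c - 3)^2 = 2*(3 - c)/(c^2 - 6*c + 3)^2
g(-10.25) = 0.01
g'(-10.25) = 0.00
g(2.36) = -0.18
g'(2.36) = 0.04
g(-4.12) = 0.02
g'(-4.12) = 0.01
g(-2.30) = 0.05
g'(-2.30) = 0.02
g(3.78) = -0.19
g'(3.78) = -0.05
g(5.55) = 1.99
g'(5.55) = -20.20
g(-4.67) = 0.02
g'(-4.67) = 0.01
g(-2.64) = 0.04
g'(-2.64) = 0.02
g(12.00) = 0.01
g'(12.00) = 0.00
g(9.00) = 0.03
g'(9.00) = -0.01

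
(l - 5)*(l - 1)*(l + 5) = l^3 - l^2 - 25*l + 25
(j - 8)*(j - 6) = j^2 - 14*j + 48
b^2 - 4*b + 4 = (b - 2)^2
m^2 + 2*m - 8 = (m - 2)*(m + 4)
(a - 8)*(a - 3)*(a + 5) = a^3 - 6*a^2 - 31*a + 120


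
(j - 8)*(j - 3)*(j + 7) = j^3 - 4*j^2 - 53*j + 168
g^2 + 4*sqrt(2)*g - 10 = (g - sqrt(2))*(g + 5*sqrt(2))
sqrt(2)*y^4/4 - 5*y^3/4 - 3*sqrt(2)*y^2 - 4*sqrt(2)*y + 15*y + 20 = (y/2 + 1)*(y - 4)*(y - 5*sqrt(2)/2)*(sqrt(2)*y/2 + sqrt(2))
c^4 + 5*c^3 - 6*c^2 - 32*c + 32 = (c - 2)*(c - 1)*(c + 4)^2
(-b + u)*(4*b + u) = -4*b^2 + 3*b*u + u^2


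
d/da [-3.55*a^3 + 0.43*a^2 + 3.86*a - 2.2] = -10.65*a^2 + 0.86*a + 3.86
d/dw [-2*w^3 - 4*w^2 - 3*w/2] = -6*w^2 - 8*w - 3/2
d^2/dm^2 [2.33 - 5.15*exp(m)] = -5.15*exp(m)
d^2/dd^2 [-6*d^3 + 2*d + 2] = -36*d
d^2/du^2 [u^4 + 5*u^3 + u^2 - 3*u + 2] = 12*u^2 + 30*u + 2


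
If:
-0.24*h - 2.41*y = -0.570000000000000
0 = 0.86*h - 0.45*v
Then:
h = 2.375 - 10.0416666666667*y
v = 4.53888888888889 - 19.1907407407407*y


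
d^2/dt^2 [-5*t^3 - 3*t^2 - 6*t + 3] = -30*t - 6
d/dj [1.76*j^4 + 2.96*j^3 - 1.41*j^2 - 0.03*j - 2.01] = 7.04*j^3 + 8.88*j^2 - 2.82*j - 0.03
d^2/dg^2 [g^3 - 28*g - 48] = 6*g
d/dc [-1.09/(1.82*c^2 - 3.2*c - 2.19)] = (3.9676*c - 3.488)/(-1.82*c^2 + 3.2*c + 2.19)^2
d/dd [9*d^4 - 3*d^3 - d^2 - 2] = d*(36*d^2 - 9*d - 2)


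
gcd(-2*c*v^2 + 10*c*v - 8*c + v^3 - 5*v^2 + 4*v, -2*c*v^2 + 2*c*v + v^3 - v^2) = -2*c*v + 2*c + v^2 - v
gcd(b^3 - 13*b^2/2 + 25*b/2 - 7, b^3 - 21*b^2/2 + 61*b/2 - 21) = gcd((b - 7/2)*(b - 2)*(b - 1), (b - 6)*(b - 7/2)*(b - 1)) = b^2 - 9*b/2 + 7/2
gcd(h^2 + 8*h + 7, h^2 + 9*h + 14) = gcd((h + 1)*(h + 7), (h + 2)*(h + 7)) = h + 7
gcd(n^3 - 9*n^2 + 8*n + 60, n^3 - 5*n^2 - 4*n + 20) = n^2 - 3*n - 10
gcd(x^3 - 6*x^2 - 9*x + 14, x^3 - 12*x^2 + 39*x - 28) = x^2 - 8*x + 7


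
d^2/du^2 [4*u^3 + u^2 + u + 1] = 24*u + 2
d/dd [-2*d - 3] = -2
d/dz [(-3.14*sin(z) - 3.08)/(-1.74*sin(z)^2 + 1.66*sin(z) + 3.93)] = (-10.7184*sin(z) + 2.7318*cos(2*z) - 9.9592)*cos(z)/(-1.74*sin(z)^2 + 1.66*sin(z) + 3.93)^2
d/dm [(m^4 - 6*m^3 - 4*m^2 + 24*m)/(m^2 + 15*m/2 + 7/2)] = 2*(4*m^5 + 33*m^4 - 152*m^3 - 234*m^2 - 56*m + 168)/(4*m^4 + 60*m^3 + 253*m^2 + 210*m + 49)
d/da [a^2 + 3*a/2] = 2*a + 3/2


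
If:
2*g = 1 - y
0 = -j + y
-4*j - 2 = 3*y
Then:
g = 9/14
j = -2/7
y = -2/7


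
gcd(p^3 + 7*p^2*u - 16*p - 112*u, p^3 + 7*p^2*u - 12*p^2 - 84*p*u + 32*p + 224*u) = p^2 + 7*p*u - 4*p - 28*u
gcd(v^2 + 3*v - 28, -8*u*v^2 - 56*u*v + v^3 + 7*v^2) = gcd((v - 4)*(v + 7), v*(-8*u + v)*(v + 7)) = v + 7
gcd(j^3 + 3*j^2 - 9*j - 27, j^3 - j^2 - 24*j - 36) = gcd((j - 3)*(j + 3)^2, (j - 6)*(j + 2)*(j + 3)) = j + 3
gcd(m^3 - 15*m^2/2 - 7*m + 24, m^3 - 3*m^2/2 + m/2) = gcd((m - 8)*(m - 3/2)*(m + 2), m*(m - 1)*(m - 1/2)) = 1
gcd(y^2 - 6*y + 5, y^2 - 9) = 1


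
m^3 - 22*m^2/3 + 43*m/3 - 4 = (m - 4)*(m - 3)*(m - 1/3)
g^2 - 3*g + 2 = (g - 2)*(g - 1)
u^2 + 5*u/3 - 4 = (u - 4/3)*(u + 3)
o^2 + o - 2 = (o - 1)*(o + 2)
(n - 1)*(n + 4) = n^2 + 3*n - 4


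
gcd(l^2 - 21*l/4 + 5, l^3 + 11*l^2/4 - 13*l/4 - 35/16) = l - 5/4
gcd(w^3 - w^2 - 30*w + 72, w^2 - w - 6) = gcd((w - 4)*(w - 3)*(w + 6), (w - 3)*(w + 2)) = w - 3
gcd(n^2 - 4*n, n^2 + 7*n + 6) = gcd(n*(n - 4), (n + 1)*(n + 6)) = 1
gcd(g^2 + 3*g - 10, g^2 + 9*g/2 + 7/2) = 1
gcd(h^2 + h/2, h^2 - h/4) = h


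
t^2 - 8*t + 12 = (t - 6)*(t - 2)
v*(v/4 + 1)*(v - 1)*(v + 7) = v^4/4 + 5*v^3/2 + 17*v^2/4 - 7*v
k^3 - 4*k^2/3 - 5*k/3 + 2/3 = (k - 2)*(k - 1/3)*(k + 1)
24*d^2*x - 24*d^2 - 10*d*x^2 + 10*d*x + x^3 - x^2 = (-6*d + x)*(-4*d + x)*(x - 1)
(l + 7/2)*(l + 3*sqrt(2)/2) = l^2 + 3*sqrt(2)*l/2 + 7*l/2 + 21*sqrt(2)/4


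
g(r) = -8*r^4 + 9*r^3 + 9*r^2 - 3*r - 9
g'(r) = -32*r^3 + 27*r^2 + 18*r - 3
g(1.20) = -0.68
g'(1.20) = 2.18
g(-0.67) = -7.27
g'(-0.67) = 6.68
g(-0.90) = -10.82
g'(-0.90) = 26.00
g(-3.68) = -1791.78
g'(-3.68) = 1891.16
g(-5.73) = -10013.50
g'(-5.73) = 6800.59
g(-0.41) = -7.10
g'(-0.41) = -3.64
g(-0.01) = -8.97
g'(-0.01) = -3.18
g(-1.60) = -70.45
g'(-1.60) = 168.39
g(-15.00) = -433314.00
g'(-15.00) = 113802.00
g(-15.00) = -433314.00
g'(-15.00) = 113802.00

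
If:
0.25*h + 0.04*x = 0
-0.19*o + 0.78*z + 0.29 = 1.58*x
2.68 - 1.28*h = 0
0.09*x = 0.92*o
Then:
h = 2.09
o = -1.28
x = -13.09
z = -27.19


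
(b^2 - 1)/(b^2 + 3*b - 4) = (b + 1)/(b + 4)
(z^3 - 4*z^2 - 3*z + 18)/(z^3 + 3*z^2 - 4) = (z^2 - 6*z + 9)/(z^2 + z - 2)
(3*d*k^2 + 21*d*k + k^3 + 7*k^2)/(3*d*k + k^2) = k + 7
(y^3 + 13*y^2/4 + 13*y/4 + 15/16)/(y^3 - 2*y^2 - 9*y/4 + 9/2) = (8*y^2 + 14*y + 5)/(4*(2*y^2 - 7*y + 6))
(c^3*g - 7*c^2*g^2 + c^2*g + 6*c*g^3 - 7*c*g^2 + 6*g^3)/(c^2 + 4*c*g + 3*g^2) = g*(c^3 - 7*c^2*g + c^2 + 6*c*g^2 - 7*c*g + 6*g^2)/(c^2 + 4*c*g + 3*g^2)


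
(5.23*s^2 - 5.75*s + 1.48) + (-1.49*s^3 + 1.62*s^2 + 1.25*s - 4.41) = -1.49*s^3 + 6.85*s^2 - 4.5*s - 2.93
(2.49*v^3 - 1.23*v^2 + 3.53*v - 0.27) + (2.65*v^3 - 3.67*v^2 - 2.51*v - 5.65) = 5.14*v^3 - 4.9*v^2 + 1.02*v - 5.92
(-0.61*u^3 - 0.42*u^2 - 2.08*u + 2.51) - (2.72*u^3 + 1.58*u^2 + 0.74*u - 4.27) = -3.33*u^3 - 2.0*u^2 - 2.82*u + 6.78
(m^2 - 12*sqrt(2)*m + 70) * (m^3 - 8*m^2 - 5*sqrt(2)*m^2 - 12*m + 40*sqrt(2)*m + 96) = m^5 - 17*sqrt(2)*m^4 - 8*m^4 + 178*m^3 + 136*sqrt(2)*m^3 - 1424*m^2 - 206*sqrt(2)*m^2 - 840*m + 1648*sqrt(2)*m + 6720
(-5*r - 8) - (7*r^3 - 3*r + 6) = -7*r^3 - 2*r - 14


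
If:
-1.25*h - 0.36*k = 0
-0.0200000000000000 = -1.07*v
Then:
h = -0.288*k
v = 0.02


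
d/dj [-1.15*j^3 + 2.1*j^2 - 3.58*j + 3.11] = -3.45*j^2 + 4.2*j - 3.58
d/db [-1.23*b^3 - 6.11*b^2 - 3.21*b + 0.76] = -3.69*b^2 - 12.22*b - 3.21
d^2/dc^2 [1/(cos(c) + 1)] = (sin(c)^2 + cos(c) + 1)/(cos(c) + 1)^3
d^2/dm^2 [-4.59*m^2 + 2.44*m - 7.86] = -9.18000000000000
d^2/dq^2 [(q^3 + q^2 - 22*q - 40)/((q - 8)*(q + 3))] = 16*(4*q^3 + 39*q^2 + 93*q + 157)/(q^6 - 15*q^5 + 3*q^4 + 595*q^3 - 72*q^2 - 8640*q - 13824)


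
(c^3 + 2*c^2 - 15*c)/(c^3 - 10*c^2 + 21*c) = (c + 5)/(c - 7)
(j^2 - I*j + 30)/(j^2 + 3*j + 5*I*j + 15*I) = (j - 6*I)/(j + 3)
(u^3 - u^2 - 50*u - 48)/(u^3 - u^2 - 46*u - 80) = (u^2 + 7*u + 6)/(u^2 + 7*u + 10)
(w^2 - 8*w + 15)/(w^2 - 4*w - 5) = (w - 3)/(w + 1)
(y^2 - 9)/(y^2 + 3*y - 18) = (y + 3)/(y + 6)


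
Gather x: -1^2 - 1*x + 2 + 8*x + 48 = 7*x + 49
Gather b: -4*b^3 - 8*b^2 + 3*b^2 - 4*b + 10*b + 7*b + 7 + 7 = -4*b^3 - 5*b^2 + 13*b + 14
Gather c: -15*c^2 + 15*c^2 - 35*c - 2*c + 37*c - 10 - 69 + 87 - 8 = 0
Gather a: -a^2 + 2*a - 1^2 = -a^2 + 2*a - 1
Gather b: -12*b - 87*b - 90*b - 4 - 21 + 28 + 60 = 63 - 189*b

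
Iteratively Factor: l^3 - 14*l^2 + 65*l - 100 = (l - 5)*(l^2 - 9*l + 20) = (l - 5)^2*(l - 4)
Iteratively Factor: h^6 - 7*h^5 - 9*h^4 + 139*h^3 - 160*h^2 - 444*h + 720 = (h - 3)*(h^5 - 4*h^4 - 21*h^3 + 76*h^2 + 68*h - 240) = (h - 3)*(h + 2)*(h^4 - 6*h^3 - 9*h^2 + 94*h - 120) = (h - 3)^2*(h + 2)*(h^3 - 3*h^2 - 18*h + 40) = (h - 3)^2*(h - 2)*(h + 2)*(h^2 - h - 20) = (h - 5)*(h - 3)^2*(h - 2)*(h + 2)*(h + 4)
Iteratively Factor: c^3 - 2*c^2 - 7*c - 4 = (c + 1)*(c^2 - 3*c - 4) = (c - 4)*(c + 1)*(c + 1)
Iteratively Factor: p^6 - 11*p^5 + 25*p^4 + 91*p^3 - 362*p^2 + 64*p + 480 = (p + 1)*(p^5 - 12*p^4 + 37*p^3 + 54*p^2 - 416*p + 480) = (p + 1)*(p + 3)*(p^4 - 15*p^3 + 82*p^2 - 192*p + 160) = (p - 4)*(p + 1)*(p + 3)*(p^3 - 11*p^2 + 38*p - 40) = (p - 4)^2*(p + 1)*(p + 3)*(p^2 - 7*p + 10) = (p - 5)*(p - 4)^2*(p + 1)*(p + 3)*(p - 2)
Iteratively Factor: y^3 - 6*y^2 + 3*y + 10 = (y - 5)*(y^2 - y - 2) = (y - 5)*(y + 1)*(y - 2)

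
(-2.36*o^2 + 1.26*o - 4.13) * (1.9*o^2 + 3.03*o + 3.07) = -4.484*o^4 - 4.7568*o^3 - 11.2744*o^2 - 8.6457*o - 12.6791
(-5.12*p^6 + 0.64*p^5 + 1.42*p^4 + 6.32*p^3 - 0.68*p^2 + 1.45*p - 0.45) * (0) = 0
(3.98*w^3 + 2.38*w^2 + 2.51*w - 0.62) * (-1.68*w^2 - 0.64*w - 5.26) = -6.6864*w^5 - 6.5456*w^4 - 26.6748*w^3 - 13.0836*w^2 - 12.8058*w + 3.2612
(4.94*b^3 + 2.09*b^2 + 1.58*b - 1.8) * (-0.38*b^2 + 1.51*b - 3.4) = -1.8772*b^5 + 6.6652*b^4 - 14.2405*b^3 - 4.0362*b^2 - 8.09*b + 6.12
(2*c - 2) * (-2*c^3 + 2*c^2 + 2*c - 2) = -4*c^4 + 8*c^3 - 8*c + 4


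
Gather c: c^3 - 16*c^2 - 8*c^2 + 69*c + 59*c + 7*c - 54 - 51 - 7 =c^3 - 24*c^2 + 135*c - 112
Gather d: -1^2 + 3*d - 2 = 3*d - 3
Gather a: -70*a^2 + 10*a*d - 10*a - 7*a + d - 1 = -70*a^2 + a*(10*d - 17) + d - 1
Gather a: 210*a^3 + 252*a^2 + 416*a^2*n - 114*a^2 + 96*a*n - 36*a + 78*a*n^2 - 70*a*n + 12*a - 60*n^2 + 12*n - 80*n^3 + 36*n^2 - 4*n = 210*a^3 + a^2*(416*n + 138) + a*(78*n^2 + 26*n - 24) - 80*n^3 - 24*n^2 + 8*n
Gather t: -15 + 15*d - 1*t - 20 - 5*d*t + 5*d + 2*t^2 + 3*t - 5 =20*d + 2*t^2 + t*(2 - 5*d) - 40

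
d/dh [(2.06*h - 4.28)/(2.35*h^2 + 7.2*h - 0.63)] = (-4.841*h^2 + 20.116*h + 29.5182)/(5.5225*h^4 + 33.84*h^3 + 48.879*h^2 - 9.072*h + 0.3969)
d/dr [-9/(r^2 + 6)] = 18*r/(r^2 + 6)^2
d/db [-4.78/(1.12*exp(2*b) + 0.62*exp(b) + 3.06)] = (10.7072*exp(b) + 2.9636)*exp(b)/(1.12*exp(2*b) + 0.62*exp(b) + 3.06)^2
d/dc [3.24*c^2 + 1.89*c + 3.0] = 6.48*c + 1.89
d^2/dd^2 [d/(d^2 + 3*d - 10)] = 2*(d*(2*d + 3)^2 - 3*(d + 1)*(d^2 + 3*d - 10))/(d^2 + 3*d - 10)^3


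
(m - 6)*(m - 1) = m^2 - 7*m + 6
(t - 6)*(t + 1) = t^2 - 5*t - 6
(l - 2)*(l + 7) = l^2 + 5*l - 14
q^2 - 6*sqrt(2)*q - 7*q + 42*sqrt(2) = (q - 7)*(q - 6*sqrt(2))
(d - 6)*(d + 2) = d^2 - 4*d - 12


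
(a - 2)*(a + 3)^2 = a^3 + 4*a^2 - 3*a - 18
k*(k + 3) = k^2 + 3*k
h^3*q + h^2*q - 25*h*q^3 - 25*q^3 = (h - 5*q)*(h + 5*q)*(h*q + q)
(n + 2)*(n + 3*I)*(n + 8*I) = n^3 + 2*n^2 + 11*I*n^2 - 24*n + 22*I*n - 48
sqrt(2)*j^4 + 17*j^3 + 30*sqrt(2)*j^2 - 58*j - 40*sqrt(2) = (j - sqrt(2))*(j + 4*sqrt(2))*(j + 5*sqrt(2))*(sqrt(2)*j + 1)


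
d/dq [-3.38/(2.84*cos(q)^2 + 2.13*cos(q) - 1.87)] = -(19.1984*cos(q) + 7.1994)*sin(q)/(2.84*cos(q)^2 + 2.13*cos(q) - 1.87)^2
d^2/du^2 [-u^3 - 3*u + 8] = -6*u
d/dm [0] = 0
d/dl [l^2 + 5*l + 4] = 2*l + 5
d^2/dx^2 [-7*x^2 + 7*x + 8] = -14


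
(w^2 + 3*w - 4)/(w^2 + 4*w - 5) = (w + 4)/(w + 5)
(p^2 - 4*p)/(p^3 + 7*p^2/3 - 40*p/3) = 3*(p - 4)/(3*p^2 + 7*p - 40)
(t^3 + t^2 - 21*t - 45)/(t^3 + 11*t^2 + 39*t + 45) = (t - 5)/(t + 5)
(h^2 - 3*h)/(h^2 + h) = (h - 3)/(h + 1)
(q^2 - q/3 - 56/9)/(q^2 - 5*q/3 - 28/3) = (q - 8/3)/(q - 4)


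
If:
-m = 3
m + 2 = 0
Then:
No Solution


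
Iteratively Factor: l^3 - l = (l + 1)*(l^2 - l) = l*(l + 1)*(l - 1)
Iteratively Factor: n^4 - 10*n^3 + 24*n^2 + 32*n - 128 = (n - 4)*(n^3 - 6*n^2 + 32) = (n - 4)^2*(n^2 - 2*n - 8) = (n - 4)^3*(n + 2)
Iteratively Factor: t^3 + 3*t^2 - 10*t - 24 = (t + 4)*(t^2 - t - 6) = (t - 3)*(t + 4)*(t + 2)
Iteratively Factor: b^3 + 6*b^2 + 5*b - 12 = (b + 4)*(b^2 + 2*b - 3) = (b + 3)*(b + 4)*(b - 1)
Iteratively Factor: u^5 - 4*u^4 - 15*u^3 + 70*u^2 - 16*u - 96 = (u + 1)*(u^4 - 5*u^3 - 10*u^2 + 80*u - 96) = (u - 4)*(u + 1)*(u^3 - u^2 - 14*u + 24) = (u - 4)*(u - 3)*(u + 1)*(u^2 + 2*u - 8) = (u - 4)*(u - 3)*(u + 1)*(u + 4)*(u - 2)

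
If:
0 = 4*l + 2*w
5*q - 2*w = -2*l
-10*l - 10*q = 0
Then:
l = 0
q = 0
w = 0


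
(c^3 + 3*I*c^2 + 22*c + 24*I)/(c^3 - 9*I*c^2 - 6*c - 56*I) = (c^2 + 7*I*c - 6)/(c^2 - 5*I*c + 14)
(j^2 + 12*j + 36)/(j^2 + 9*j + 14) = (j^2 + 12*j + 36)/(j^2 + 9*j + 14)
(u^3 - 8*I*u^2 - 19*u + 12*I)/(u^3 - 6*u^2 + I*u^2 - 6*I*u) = (u^3 - 8*I*u^2 - 19*u + 12*I)/(u*(u^2 + u*(-6 + I) - 6*I))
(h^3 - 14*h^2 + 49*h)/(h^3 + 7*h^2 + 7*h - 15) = h*(h^2 - 14*h + 49)/(h^3 + 7*h^2 + 7*h - 15)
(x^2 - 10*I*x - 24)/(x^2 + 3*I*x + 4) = (x^2 - 10*I*x - 24)/(x^2 + 3*I*x + 4)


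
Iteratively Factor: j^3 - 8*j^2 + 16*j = (j)*(j^2 - 8*j + 16) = j*(j - 4)*(j - 4)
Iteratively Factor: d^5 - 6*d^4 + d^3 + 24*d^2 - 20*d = (d + 2)*(d^4 - 8*d^3 + 17*d^2 - 10*d) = (d - 1)*(d + 2)*(d^3 - 7*d^2 + 10*d) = (d - 5)*(d - 1)*(d + 2)*(d^2 - 2*d) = (d - 5)*(d - 2)*(d - 1)*(d + 2)*(d)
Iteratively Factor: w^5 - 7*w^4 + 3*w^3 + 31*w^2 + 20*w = (w + 1)*(w^4 - 8*w^3 + 11*w^2 + 20*w) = (w + 1)^2*(w^3 - 9*w^2 + 20*w) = (w - 5)*(w + 1)^2*(w^2 - 4*w) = w*(w - 5)*(w + 1)^2*(w - 4)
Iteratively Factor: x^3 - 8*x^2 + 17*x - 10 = (x - 1)*(x^2 - 7*x + 10) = (x - 5)*(x - 1)*(x - 2)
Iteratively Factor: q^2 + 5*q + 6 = (q + 2)*(q + 3)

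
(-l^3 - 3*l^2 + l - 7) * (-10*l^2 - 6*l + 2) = 10*l^5 + 36*l^4 + 6*l^3 + 58*l^2 + 44*l - 14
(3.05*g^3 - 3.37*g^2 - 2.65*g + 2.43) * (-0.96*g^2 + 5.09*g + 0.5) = -2.928*g^5 + 18.7597*g^4 - 13.0843*g^3 - 17.5063*g^2 + 11.0437*g + 1.215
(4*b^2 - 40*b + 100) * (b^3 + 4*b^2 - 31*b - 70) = 4*b^5 - 24*b^4 - 184*b^3 + 1360*b^2 - 300*b - 7000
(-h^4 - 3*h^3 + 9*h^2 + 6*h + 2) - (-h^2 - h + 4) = -h^4 - 3*h^3 + 10*h^2 + 7*h - 2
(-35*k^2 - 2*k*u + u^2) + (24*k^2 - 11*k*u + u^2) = -11*k^2 - 13*k*u + 2*u^2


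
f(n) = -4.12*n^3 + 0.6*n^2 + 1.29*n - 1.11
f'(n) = -12.36*n^2 + 1.2*n + 1.29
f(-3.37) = 159.04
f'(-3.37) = -143.13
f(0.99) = -3.24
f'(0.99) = -9.64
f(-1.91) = 27.32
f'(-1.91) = -46.09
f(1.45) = -10.54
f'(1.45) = -22.96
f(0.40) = -0.76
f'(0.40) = -0.21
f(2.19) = -38.68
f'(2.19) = -55.36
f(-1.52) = 12.78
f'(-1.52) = -29.09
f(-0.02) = -1.14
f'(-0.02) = 1.26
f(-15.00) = 14019.54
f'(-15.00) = -2797.71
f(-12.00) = 7189.17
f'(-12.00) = -1792.95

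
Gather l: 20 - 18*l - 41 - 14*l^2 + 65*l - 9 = -14*l^2 + 47*l - 30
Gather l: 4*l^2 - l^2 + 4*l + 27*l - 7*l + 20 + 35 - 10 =3*l^2 + 24*l + 45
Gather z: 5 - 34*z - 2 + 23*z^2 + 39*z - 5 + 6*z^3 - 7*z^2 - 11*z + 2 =6*z^3 + 16*z^2 - 6*z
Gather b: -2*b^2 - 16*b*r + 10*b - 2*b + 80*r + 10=-2*b^2 + b*(8 - 16*r) + 80*r + 10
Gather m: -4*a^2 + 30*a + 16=-4*a^2 + 30*a + 16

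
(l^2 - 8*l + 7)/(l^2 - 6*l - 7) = (l - 1)/(l + 1)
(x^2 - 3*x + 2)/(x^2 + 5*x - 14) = (x - 1)/(x + 7)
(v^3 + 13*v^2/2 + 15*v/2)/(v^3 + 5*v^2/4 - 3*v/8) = 4*(v + 5)/(4*v - 1)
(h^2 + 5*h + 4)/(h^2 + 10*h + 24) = (h + 1)/(h + 6)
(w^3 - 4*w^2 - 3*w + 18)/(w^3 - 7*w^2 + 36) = (w - 3)/(w - 6)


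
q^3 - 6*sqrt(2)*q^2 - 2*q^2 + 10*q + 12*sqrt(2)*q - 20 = (q - 2)*(q - 5*sqrt(2))*(q - sqrt(2))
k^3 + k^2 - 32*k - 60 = (k - 6)*(k + 2)*(k + 5)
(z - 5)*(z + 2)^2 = z^3 - z^2 - 16*z - 20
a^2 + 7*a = a*(a + 7)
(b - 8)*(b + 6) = b^2 - 2*b - 48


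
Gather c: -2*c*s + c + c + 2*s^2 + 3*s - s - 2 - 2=c*(2 - 2*s) + 2*s^2 + 2*s - 4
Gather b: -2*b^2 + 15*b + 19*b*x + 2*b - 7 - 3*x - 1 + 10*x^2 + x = -2*b^2 + b*(19*x + 17) + 10*x^2 - 2*x - 8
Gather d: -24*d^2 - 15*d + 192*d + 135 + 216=-24*d^2 + 177*d + 351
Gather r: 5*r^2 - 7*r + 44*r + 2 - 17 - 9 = 5*r^2 + 37*r - 24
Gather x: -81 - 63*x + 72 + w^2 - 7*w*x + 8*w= w^2 + 8*w + x*(-7*w - 63) - 9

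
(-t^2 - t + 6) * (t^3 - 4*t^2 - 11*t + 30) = -t^5 + 3*t^4 + 21*t^3 - 43*t^2 - 96*t + 180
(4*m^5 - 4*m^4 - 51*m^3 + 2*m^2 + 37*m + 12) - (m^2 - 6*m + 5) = 4*m^5 - 4*m^4 - 51*m^3 + m^2 + 43*m + 7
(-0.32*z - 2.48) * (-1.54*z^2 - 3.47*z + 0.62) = 0.4928*z^3 + 4.9296*z^2 + 8.4072*z - 1.5376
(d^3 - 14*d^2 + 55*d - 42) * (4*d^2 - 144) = 4*d^5 - 56*d^4 + 76*d^3 + 1848*d^2 - 7920*d + 6048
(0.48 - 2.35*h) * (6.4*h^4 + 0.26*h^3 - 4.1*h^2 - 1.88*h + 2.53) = -15.04*h^5 + 2.461*h^4 + 9.7598*h^3 + 2.45*h^2 - 6.8479*h + 1.2144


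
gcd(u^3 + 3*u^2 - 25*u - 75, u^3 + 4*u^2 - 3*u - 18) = u + 3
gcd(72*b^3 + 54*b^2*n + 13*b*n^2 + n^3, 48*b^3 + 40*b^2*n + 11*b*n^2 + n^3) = 12*b^2 + 7*b*n + n^2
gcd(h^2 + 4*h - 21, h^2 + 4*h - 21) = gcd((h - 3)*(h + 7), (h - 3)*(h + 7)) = h^2 + 4*h - 21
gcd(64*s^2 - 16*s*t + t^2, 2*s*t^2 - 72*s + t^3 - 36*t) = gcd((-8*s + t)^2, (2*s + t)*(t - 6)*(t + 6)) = 1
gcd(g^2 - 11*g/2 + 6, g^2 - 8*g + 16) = g - 4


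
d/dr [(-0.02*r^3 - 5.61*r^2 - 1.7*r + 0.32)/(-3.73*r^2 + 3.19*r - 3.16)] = (0.0746*r^4 - 0.127600000000001*r^3 - 24.0473*r^2 + 37.8424*r + 4.3512)/(13.9129*r^4 - 23.7974*r^3 + 33.7497*r^2 - 20.1608*r + 9.9856)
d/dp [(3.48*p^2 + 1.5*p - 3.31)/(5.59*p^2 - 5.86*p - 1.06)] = (-28.7778*p^2 + 29.6282*p - 20.9866)/(31.2481*p^4 - 65.5148*p^3 + 22.4888*p^2 + 12.4232*p + 1.1236)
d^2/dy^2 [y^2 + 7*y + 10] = 2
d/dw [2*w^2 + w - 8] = 4*w + 1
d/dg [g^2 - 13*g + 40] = 2*g - 13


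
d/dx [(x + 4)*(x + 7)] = 2*x + 11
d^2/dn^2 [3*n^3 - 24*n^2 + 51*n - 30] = 18*n - 48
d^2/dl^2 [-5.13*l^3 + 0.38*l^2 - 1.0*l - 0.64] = 0.76 - 30.78*l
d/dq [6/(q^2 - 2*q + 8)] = 12*(1 - q)/(q^2 - 2*q + 8)^2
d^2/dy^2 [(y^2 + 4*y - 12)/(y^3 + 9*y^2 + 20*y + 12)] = 2*(y^3 - 6*y^2 - 24*y - 20)/(y^6 + 9*y^5 + 33*y^4 + 63*y^3 + 66*y^2 + 36*y + 8)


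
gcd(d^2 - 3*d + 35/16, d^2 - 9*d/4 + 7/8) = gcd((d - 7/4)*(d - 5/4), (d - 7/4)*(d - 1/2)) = d - 7/4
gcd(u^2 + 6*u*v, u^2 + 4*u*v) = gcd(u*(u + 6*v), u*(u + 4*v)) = u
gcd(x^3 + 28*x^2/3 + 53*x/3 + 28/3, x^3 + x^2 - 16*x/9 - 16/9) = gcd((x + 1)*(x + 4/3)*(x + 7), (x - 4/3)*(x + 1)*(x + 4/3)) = x^2 + 7*x/3 + 4/3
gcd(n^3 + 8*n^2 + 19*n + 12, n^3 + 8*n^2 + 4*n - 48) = n + 4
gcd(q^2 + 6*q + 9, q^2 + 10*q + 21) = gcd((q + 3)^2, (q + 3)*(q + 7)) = q + 3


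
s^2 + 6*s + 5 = (s + 1)*(s + 5)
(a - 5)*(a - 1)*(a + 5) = a^3 - a^2 - 25*a + 25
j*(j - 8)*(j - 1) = j^3 - 9*j^2 + 8*j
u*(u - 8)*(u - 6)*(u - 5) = u^4 - 19*u^3 + 118*u^2 - 240*u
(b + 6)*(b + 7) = b^2 + 13*b + 42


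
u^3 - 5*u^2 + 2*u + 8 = (u - 4)*(u - 2)*(u + 1)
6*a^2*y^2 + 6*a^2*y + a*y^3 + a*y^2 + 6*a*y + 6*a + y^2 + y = (6*a + y)*(y + 1)*(a*y + 1)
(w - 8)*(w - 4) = w^2 - 12*w + 32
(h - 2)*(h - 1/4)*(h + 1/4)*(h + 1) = h^4 - h^3 - 33*h^2/16 + h/16 + 1/8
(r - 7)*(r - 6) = r^2 - 13*r + 42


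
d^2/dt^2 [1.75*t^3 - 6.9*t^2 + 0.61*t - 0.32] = 10.5*t - 13.8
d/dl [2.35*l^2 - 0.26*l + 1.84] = 4.7*l - 0.26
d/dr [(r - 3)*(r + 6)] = 2*r + 3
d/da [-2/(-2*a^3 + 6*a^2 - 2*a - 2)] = (-3*a^2 + 6*a - 1)/(a^3 - 3*a^2 + a + 1)^2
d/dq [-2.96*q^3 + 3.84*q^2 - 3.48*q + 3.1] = -8.88*q^2 + 7.68*q - 3.48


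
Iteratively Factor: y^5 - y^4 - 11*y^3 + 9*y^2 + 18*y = (y + 1)*(y^4 - 2*y^3 - 9*y^2 + 18*y) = y*(y + 1)*(y^3 - 2*y^2 - 9*y + 18) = y*(y + 1)*(y + 3)*(y^2 - 5*y + 6) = y*(y - 3)*(y + 1)*(y + 3)*(y - 2)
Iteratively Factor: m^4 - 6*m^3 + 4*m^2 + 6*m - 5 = (m - 1)*(m^3 - 5*m^2 - m + 5) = (m - 1)*(m + 1)*(m^2 - 6*m + 5) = (m - 5)*(m - 1)*(m + 1)*(m - 1)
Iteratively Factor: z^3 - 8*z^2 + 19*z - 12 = (z - 3)*(z^2 - 5*z + 4) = (z - 4)*(z - 3)*(z - 1)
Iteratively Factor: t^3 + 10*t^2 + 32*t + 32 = (t + 2)*(t^2 + 8*t + 16) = (t + 2)*(t + 4)*(t + 4)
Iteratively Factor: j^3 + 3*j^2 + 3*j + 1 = (j + 1)*(j^2 + 2*j + 1) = (j + 1)^2*(j + 1)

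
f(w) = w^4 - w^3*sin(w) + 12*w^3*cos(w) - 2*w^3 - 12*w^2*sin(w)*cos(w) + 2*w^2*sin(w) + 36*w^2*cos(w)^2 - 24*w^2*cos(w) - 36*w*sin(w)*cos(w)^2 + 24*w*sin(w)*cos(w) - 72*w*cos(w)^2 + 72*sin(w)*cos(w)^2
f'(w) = -12*w^3*sin(w) - w^3*cos(w) + 4*w^3 + 12*w^2*sin(w)^2 - 72*w^2*sin(w)*cos(w) + 21*w^2*sin(w) - 12*w^2*cos(w)^2 + 38*w^2*cos(w) - 6*w^2 + 72*w*sin(w)^2*cos(w) - 24*w*sin(w)^2 + 120*w*sin(w)*cos(w) + 4*w*sin(w) - 36*w*cos(w)^3 + 96*w*cos(w)^2 - 48*w*cos(w) - 144*sin(w)^2*cos(w) - 36*sin(w)*cos(w)^2 + 24*sin(w)*cos(w) + 72*cos(w)^3 - 72*cos(w)^2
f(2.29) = 1.23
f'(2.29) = 10.79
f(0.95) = -2.83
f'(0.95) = -1.02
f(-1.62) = 8.25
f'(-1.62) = -76.44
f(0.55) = -1.27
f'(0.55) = -5.03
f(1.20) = -2.44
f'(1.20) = 3.89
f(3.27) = 31.01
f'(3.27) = 1.68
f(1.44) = -1.24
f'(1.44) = 5.34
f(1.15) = -2.61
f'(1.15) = 3.06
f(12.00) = 36500.26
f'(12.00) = 22156.50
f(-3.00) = 1142.45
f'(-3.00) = -1495.71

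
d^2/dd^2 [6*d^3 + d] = 36*d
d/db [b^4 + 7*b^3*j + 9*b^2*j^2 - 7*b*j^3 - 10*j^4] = 4*b^3 + 21*b^2*j + 18*b*j^2 - 7*j^3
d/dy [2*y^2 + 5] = 4*y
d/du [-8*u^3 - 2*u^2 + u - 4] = -24*u^2 - 4*u + 1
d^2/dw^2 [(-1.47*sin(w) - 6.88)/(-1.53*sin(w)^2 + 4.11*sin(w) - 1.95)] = (-3.441123*sin(w)^5 - 73.665369*sin(w)^4 + 162.987228*sin(w)^3 + 50.7393089999999*sin(w)^2 - 346.624929*sin(w) + 214.944966)/(3.581577*sin(w)^6 - 28.863297*sin(w)^5 + 91.229004*sin(w)^4 - 142.999641*sin(w)^3 + 116.27226*sin(w)^2 - 46.884825*sin(w) + 7.414875)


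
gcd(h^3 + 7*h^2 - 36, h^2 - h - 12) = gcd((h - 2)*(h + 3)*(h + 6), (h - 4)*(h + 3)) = h + 3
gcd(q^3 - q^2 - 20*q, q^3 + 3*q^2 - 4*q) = q^2 + 4*q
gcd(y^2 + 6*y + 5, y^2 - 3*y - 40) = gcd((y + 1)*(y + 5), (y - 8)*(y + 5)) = y + 5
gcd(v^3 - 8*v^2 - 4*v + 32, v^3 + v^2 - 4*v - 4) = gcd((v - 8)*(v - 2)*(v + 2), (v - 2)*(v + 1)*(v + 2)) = v^2 - 4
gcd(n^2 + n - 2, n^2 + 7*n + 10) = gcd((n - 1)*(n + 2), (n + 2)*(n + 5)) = n + 2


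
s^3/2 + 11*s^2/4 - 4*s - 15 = (s/2 + 1)*(s - 5/2)*(s + 6)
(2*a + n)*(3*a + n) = 6*a^2 + 5*a*n + n^2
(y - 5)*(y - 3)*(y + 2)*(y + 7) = y^4 + y^3 - 43*y^2 + 23*y + 210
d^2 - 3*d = d*(d - 3)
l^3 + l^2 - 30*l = l*(l - 5)*(l + 6)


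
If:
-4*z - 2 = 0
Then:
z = -1/2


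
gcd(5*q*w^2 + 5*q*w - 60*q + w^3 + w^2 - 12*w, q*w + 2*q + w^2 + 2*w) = 1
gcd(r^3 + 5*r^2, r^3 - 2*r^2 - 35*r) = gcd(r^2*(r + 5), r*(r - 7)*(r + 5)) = r^2 + 5*r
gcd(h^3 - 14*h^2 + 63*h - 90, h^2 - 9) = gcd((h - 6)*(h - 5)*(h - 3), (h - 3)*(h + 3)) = h - 3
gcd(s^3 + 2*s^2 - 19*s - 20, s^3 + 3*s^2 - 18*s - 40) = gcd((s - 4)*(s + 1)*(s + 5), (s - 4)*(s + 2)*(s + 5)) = s^2 + s - 20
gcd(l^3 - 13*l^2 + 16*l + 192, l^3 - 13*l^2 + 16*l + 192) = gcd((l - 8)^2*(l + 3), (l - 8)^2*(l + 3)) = l^3 - 13*l^2 + 16*l + 192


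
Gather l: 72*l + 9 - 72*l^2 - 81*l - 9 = -72*l^2 - 9*l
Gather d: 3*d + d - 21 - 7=4*d - 28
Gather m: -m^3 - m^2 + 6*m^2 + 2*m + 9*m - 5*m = -m^3 + 5*m^2 + 6*m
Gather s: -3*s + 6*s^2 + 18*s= 6*s^2 + 15*s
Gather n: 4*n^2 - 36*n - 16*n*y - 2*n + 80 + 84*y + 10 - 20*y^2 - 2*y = 4*n^2 + n*(-16*y - 38) - 20*y^2 + 82*y + 90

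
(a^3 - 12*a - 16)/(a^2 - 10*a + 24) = (a^2 + 4*a + 4)/(a - 6)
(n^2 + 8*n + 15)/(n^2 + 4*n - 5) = (n + 3)/(n - 1)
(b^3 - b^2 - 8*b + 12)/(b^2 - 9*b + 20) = (b^3 - b^2 - 8*b + 12)/(b^2 - 9*b + 20)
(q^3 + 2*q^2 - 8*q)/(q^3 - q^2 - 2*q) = (q + 4)/(q + 1)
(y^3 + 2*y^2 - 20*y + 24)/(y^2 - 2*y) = y + 4 - 12/y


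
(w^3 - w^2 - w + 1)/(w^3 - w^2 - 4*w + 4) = (w^2 - 1)/(w^2 - 4)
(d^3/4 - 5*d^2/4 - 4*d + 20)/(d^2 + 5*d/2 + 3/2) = (d^3 - 5*d^2 - 16*d + 80)/(2*(2*d^2 + 5*d + 3))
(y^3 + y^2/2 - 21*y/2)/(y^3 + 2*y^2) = (2*y^2 + y - 21)/(2*y*(y + 2))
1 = 1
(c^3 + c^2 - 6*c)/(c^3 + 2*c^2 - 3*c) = (c - 2)/(c - 1)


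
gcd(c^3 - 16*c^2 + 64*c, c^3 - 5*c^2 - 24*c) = c^2 - 8*c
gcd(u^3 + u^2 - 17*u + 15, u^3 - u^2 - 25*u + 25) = u^2 + 4*u - 5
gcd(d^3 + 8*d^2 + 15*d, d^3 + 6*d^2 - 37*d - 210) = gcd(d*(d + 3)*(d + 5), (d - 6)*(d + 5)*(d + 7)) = d + 5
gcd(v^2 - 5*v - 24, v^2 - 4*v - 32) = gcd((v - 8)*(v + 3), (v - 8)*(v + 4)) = v - 8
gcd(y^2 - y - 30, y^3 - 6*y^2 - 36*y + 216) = y - 6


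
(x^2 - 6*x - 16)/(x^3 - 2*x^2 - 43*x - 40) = (x + 2)/(x^2 + 6*x + 5)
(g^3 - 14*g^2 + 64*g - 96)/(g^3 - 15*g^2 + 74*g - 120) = (g - 4)/(g - 5)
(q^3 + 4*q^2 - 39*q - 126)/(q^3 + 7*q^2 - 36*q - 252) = (q + 3)/(q + 6)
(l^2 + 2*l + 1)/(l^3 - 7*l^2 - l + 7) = (l + 1)/(l^2 - 8*l + 7)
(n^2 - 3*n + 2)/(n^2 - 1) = (n - 2)/(n + 1)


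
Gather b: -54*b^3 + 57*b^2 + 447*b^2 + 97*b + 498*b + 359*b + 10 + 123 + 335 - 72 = -54*b^3 + 504*b^2 + 954*b + 396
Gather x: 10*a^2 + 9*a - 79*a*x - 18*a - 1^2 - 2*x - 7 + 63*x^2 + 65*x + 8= 10*a^2 - 9*a + 63*x^2 + x*(63 - 79*a)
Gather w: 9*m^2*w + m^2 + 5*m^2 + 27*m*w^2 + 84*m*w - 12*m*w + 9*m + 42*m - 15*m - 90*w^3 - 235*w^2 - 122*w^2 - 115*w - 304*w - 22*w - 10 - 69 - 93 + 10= 6*m^2 + 36*m - 90*w^3 + w^2*(27*m - 357) + w*(9*m^2 + 72*m - 441) - 162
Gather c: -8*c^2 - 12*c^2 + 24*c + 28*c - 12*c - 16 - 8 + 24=-20*c^2 + 40*c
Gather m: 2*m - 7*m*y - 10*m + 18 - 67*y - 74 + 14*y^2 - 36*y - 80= m*(-7*y - 8) + 14*y^2 - 103*y - 136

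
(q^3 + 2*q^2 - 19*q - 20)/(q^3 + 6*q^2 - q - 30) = (q^2 - 3*q - 4)/(q^2 + q - 6)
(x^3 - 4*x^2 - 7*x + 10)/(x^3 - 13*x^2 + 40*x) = (x^2 + x - 2)/(x*(x - 8))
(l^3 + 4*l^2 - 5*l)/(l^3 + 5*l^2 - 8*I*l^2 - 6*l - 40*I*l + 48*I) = l*(l + 5)/(l^2 + 2*l*(3 - 4*I) - 48*I)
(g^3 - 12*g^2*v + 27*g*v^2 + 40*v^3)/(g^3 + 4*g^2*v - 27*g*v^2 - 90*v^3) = (g^2 - 7*g*v - 8*v^2)/(g^2 + 9*g*v + 18*v^2)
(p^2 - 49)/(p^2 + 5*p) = (p^2 - 49)/(p*(p + 5))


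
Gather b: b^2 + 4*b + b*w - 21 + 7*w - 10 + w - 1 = b^2 + b*(w + 4) + 8*w - 32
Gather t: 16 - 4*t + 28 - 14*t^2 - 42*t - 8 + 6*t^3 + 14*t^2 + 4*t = 6*t^3 - 42*t + 36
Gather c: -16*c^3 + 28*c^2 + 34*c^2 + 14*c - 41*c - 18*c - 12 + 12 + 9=-16*c^3 + 62*c^2 - 45*c + 9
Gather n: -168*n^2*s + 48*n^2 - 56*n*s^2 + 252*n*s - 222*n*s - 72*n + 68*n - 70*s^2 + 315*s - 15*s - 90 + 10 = n^2*(48 - 168*s) + n*(-56*s^2 + 30*s - 4) - 70*s^2 + 300*s - 80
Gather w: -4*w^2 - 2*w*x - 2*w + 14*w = -4*w^2 + w*(12 - 2*x)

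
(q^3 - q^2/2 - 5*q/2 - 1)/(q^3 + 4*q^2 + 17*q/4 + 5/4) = 2*(q - 2)/(2*q + 5)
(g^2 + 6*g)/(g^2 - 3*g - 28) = g*(g + 6)/(g^2 - 3*g - 28)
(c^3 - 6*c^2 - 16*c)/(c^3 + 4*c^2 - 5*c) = (c^2 - 6*c - 16)/(c^2 + 4*c - 5)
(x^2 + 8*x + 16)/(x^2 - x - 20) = (x + 4)/(x - 5)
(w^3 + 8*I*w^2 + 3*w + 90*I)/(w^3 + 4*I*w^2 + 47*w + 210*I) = (w - 3*I)/(w - 7*I)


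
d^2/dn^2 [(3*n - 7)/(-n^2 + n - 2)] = 2*(-(2*n - 1)^2*(3*n - 7) + (9*n - 10)*(n^2 - n + 2))/(n^2 - n + 2)^3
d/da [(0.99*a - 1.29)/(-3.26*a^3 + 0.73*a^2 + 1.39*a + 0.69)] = (6.4548*a^3 - 13.3389*a^2 + 1.8834*a + 2.4762)/(10.6276*a^6 - 4.7596*a^5 - 8.5299*a^4 - 2.4694*a^3 + 2.9395*a^2 + 1.9182*a + 0.4761)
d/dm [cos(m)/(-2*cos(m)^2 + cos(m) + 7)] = (2*sin(m)^2 - 9)*sin(m)/(cos(m) - cos(2*m) + 6)^2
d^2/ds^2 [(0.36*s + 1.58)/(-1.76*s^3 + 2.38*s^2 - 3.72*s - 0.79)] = (-6.690816*s^5 - 49.682688*s^4 + 106.52848*s^3 - 109.75944*s^2 + 93.051888*s - 47.55484)/(5.451776*s^9 - 22.116864*s^8 + 64.477248*s^7 - 99.633976*s^6 + 116.426544*s^5 - 54.34782*s^4 + 12.808032*s^3 + 28.340934*s^2 + 6.964956*s + 0.493039)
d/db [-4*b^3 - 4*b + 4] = -12*b^2 - 4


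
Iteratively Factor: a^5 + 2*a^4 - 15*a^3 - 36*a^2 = (a)*(a^4 + 2*a^3 - 15*a^2 - 36*a) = a*(a - 4)*(a^3 + 6*a^2 + 9*a) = a^2*(a - 4)*(a^2 + 6*a + 9) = a^2*(a - 4)*(a + 3)*(a + 3)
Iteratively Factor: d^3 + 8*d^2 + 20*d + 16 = (d + 2)*(d^2 + 6*d + 8) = (d + 2)^2*(d + 4)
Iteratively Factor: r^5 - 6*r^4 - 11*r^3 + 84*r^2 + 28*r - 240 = (r + 3)*(r^4 - 9*r^3 + 16*r^2 + 36*r - 80) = (r - 5)*(r + 3)*(r^3 - 4*r^2 - 4*r + 16) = (r - 5)*(r - 2)*(r + 3)*(r^2 - 2*r - 8) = (r - 5)*(r - 2)*(r + 2)*(r + 3)*(r - 4)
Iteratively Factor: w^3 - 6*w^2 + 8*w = (w)*(w^2 - 6*w + 8) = w*(w - 4)*(w - 2)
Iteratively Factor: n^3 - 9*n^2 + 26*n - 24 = (n - 4)*(n^2 - 5*n + 6) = (n - 4)*(n - 2)*(n - 3)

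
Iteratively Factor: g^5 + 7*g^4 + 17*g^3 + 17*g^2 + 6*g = (g + 3)*(g^4 + 4*g^3 + 5*g^2 + 2*g) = (g + 2)*(g + 3)*(g^3 + 2*g^2 + g) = g*(g + 2)*(g + 3)*(g^2 + 2*g + 1) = g*(g + 1)*(g + 2)*(g + 3)*(g + 1)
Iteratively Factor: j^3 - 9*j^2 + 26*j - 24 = (j - 4)*(j^2 - 5*j + 6) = (j - 4)*(j - 3)*(j - 2)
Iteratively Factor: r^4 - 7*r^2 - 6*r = (r + 1)*(r^3 - r^2 - 6*r) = r*(r + 1)*(r^2 - r - 6) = r*(r - 3)*(r + 1)*(r + 2)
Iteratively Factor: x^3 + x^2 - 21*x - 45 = (x - 5)*(x^2 + 6*x + 9) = (x - 5)*(x + 3)*(x + 3)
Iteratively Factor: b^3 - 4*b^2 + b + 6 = (b - 2)*(b^2 - 2*b - 3) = (b - 3)*(b - 2)*(b + 1)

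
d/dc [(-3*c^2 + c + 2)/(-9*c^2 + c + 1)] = (6*c^2 + 30*c - 1)/(81*c^4 - 18*c^3 - 17*c^2 + 2*c + 1)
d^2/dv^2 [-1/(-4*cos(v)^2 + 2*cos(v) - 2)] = (16*sin(v)^4 - sin(v)^2 + 17*cos(v)/2 - 3*cos(3*v)/2 - 13)/(2*(2*sin(v)^2 + cos(v) - 3)^3)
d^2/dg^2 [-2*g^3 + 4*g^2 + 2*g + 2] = 8 - 12*g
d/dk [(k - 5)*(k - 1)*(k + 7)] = 3*k^2 + 2*k - 37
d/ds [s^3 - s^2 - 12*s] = 3*s^2 - 2*s - 12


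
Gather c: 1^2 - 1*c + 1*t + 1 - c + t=-2*c + 2*t + 2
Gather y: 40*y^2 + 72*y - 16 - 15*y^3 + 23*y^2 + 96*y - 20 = -15*y^3 + 63*y^2 + 168*y - 36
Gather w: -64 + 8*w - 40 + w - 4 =9*w - 108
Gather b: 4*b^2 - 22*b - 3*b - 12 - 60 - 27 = 4*b^2 - 25*b - 99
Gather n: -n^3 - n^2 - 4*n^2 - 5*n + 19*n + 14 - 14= -n^3 - 5*n^2 + 14*n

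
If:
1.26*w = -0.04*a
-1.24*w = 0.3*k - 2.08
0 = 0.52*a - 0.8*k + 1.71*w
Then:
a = 15.38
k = 8.95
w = -0.49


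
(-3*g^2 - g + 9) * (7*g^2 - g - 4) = -21*g^4 - 4*g^3 + 76*g^2 - 5*g - 36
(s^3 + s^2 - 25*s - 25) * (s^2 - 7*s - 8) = s^5 - 6*s^4 - 40*s^3 + 142*s^2 + 375*s + 200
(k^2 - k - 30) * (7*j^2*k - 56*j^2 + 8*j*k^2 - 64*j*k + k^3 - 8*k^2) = 7*j^2*k^3 - 63*j^2*k^2 - 154*j^2*k + 1680*j^2 + 8*j*k^4 - 72*j*k^3 - 176*j*k^2 + 1920*j*k + k^5 - 9*k^4 - 22*k^3 + 240*k^2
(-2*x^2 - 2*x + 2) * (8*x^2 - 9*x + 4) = -16*x^4 + 2*x^3 + 26*x^2 - 26*x + 8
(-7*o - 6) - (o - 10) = 4 - 8*o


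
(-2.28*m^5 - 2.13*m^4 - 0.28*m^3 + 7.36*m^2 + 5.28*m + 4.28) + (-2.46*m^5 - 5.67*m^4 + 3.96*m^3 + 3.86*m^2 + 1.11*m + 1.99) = -4.74*m^5 - 7.8*m^4 + 3.68*m^3 + 11.22*m^2 + 6.39*m + 6.27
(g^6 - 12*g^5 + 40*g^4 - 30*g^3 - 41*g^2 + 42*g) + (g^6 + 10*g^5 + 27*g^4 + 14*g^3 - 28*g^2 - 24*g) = 2*g^6 - 2*g^5 + 67*g^4 - 16*g^3 - 69*g^2 + 18*g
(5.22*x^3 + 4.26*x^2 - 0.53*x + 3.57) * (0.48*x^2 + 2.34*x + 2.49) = 2.5056*x^5 + 14.2596*x^4 + 22.7118*x^3 + 11.0808*x^2 + 7.0341*x + 8.8893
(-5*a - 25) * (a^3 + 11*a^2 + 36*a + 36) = -5*a^4 - 80*a^3 - 455*a^2 - 1080*a - 900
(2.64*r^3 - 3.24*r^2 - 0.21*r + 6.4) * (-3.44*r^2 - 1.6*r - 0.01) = -9.0816*r^5 + 6.9216*r^4 + 5.88*r^3 - 21.6476*r^2 - 10.2379*r - 0.064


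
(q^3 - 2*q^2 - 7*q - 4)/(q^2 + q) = q - 3 - 4/q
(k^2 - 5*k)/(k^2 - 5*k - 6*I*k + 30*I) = k/(k - 6*I)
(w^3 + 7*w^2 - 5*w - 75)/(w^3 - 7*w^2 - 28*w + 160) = (w^2 + 2*w - 15)/(w^2 - 12*w + 32)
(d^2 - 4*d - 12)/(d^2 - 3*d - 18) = (d + 2)/(d + 3)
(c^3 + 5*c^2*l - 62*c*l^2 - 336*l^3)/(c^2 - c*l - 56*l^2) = c + 6*l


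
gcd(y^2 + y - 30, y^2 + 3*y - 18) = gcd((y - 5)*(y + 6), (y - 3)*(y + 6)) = y + 6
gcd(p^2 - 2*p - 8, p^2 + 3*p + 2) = p + 2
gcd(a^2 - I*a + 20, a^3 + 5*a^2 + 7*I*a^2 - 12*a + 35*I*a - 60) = a + 4*I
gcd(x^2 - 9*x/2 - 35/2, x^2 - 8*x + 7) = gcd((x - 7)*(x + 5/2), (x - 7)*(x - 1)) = x - 7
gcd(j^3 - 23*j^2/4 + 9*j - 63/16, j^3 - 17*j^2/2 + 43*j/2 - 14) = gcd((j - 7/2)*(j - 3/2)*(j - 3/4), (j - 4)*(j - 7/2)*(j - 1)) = j - 7/2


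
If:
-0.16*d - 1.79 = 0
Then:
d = -11.19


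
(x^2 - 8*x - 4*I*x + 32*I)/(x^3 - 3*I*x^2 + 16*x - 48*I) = (x - 8)/(x^2 + I*x + 12)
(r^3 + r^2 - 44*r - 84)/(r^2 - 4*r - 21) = (r^2 + 8*r + 12)/(r + 3)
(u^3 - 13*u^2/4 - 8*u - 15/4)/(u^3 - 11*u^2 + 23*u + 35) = (u + 3/4)/(u - 7)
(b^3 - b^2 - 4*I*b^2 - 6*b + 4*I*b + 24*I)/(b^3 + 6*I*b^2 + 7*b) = (b^3 - b^2 - 4*I*b^2 - 6*b + 4*I*b + 24*I)/(b*(b^2 + 6*I*b + 7))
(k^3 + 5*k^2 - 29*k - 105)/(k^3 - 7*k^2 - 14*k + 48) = (k^2 + 2*k - 35)/(k^2 - 10*k + 16)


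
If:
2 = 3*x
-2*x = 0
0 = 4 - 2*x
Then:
No Solution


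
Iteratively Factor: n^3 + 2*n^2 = (n)*(n^2 + 2*n) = n^2*(n + 2)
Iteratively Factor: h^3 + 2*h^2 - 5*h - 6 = (h - 2)*(h^2 + 4*h + 3) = (h - 2)*(h + 1)*(h + 3)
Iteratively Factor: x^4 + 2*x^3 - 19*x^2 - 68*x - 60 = (x + 3)*(x^3 - x^2 - 16*x - 20) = (x - 5)*(x + 3)*(x^2 + 4*x + 4) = (x - 5)*(x + 2)*(x + 3)*(x + 2)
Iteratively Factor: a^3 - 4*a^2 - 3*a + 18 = (a + 2)*(a^2 - 6*a + 9) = (a - 3)*(a + 2)*(a - 3)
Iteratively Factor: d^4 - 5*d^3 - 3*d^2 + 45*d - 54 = (d - 3)*(d^3 - 2*d^2 - 9*d + 18) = (d - 3)*(d + 3)*(d^2 - 5*d + 6) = (d - 3)^2*(d + 3)*(d - 2)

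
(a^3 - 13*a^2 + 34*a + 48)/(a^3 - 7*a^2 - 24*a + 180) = (a^2 - 7*a - 8)/(a^2 - a - 30)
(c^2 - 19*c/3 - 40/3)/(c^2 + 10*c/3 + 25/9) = 3*(c - 8)/(3*c + 5)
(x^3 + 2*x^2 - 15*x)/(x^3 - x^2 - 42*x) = (-x^2 - 2*x + 15)/(-x^2 + x + 42)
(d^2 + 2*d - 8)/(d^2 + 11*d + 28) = (d - 2)/(d + 7)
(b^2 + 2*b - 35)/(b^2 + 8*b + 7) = (b - 5)/(b + 1)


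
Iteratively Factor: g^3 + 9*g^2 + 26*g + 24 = (g + 2)*(g^2 + 7*g + 12) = (g + 2)*(g + 3)*(g + 4)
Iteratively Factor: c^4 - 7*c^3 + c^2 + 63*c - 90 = (c + 3)*(c^3 - 10*c^2 + 31*c - 30) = (c - 2)*(c + 3)*(c^2 - 8*c + 15) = (c - 5)*(c - 2)*(c + 3)*(c - 3)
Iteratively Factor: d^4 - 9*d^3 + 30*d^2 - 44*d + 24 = (d - 2)*(d^3 - 7*d^2 + 16*d - 12) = (d - 2)^2*(d^2 - 5*d + 6) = (d - 2)^3*(d - 3)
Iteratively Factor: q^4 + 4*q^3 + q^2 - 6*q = (q - 1)*(q^3 + 5*q^2 + 6*q) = (q - 1)*(q + 3)*(q^2 + 2*q) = q*(q - 1)*(q + 3)*(q + 2)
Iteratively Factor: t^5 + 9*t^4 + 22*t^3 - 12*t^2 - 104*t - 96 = (t + 4)*(t^4 + 5*t^3 + 2*t^2 - 20*t - 24) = (t + 2)*(t + 4)*(t^3 + 3*t^2 - 4*t - 12) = (t + 2)*(t + 3)*(t + 4)*(t^2 - 4) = (t + 2)^2*(t + 3)*(t + 4)*(t - 2)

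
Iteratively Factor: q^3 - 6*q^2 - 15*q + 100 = (q - 5)*(q^2 - q - 20) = (q - 5)^2*(q + 4)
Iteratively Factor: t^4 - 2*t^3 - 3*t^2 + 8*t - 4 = (t - 1)*(t^3 - t^2 - 4*t + 4) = (t - 1)^2*(t^2 - 4) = (t - 1)^2*(t + 2)*(t - 2)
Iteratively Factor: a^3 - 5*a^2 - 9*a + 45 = (a - 5)*(a^2 - 9) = (a - 5)*(a + 3)*(a - 3)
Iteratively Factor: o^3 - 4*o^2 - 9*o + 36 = (o + 3)*(o^2 - 7*o + 12) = (o - 3)*(o + 3)*(o - 4)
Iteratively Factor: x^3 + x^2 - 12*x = (x + 4)*(x^2 - 3*x) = x*(x + 4)*(x - 3)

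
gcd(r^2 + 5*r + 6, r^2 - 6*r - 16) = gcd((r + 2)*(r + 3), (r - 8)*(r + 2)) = r + 2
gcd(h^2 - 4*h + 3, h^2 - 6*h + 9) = h - 3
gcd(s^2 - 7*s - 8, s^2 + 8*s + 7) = s + 1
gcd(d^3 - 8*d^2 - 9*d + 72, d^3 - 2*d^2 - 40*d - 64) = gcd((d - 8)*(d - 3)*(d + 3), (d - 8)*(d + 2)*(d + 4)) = d - 8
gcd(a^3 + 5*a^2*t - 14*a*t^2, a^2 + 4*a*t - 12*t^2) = -a + 2*t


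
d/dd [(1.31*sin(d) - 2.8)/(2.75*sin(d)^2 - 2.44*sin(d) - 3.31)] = (-3.6025*sin(d)^2 + 15.4*sin(d) - 11.1681)*cos(d)/(7.5625*sin(d)^4 - 13.42*sin(d)^3 - 12.2514*sin(d)^2 + 16.1528*sin(d) + 10.9561)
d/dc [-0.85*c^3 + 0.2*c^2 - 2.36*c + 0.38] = -2.55*c^2 + 0.4*c - 2.36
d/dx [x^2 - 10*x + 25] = 2*x - 10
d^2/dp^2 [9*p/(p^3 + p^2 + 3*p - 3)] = 18*(p*(3*p^2 + 2*p + 3)^2 - (3*p^2 + p*(3*p + 1) + 2*p + 3)*(p^3 + p^2 + 3*p - 3))/(p^3 + p^2 + 3*p - 3)^3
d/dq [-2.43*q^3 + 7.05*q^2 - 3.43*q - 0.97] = -7.29*q^2 + 14.1*q - 3.43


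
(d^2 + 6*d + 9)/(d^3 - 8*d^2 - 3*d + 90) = (d + 3)/(d^2 - 11*d + 30)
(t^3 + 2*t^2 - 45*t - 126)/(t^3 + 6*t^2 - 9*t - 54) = (t - 7)/(t - 3)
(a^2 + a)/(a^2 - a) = (a + 1)/(a - 1)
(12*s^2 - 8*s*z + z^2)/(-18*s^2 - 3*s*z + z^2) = (-2*s + z)/(3*s + z)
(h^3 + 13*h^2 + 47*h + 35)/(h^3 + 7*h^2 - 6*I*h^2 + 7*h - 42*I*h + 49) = (h^2 + 6*h + 5)/(h^2 - 6*I*h + 7)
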